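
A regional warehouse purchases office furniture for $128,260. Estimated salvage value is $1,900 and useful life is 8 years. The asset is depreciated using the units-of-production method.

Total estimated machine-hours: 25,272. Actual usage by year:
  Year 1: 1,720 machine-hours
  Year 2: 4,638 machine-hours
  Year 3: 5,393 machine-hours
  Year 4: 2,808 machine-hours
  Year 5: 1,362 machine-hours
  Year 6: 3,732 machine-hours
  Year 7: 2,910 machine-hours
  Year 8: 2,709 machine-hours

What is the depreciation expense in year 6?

$18,660

Depreciable base = $128,260 − $1,900 = $126,360.
Rate = $126,360 / 25,272 machine-hours = $5 per machine-hour.
Year 1: 1,720 × $5 = $8,600. Book value $119,660.
Year 2: 4,638 × $5 = $23,190. Book value $96,470.
Year 3: 5,393 × $5 = $26,965. Book value $69,505.
Year 4: 2,808 × $5 = $14,040. Book value $55,465.
Year 5: 1,362 × $5 = $6,810. Book value $48,655.
Year 6: 3,732 × $5 = $18,660. Book value $29,995.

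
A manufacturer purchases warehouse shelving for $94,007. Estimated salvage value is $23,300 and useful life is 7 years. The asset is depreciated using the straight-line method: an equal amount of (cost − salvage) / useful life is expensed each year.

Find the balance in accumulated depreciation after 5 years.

Depreciable base = $94,007 − $23,300 = $70,707.
Annual expense = $70,707 / 7 = $10,101.
End of year 1: book value $83,906.
End of year 2: book value $73,805.
End of year 3: book value $63,704.
End of year 4: book value $53,603.
End of year 5: book value $43,502.
Accumulated through year 5 = $94,007 − $43,502 = $50,505.

$50,505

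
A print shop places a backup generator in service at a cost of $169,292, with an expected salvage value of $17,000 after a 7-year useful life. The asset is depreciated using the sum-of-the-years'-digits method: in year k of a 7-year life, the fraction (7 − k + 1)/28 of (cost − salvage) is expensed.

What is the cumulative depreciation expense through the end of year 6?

Depreciable base = $169,292 − $17,000 = $152,292.
Sum of the years' digits = 7+6+5+4+3+2+1 = 28.
Year 1: $152,292 × 7/28 = $38,073. Book value $131,219.
Year 2: $152,292 × 6/28 = $32,634. Book value $98,585.
Year 3: $152,292 × 5/28 = $27,195. Book value $71,390.
Year 4: $152,292 × 4/28 = $21,756. Book value $49,634.
Year 5: $152,292 × 3/28 = $16,317. Book value $33,317.
Year 6: $152,292 × 2/28 = $10,878. Book value $22,439.
Accumulated through year 6 = $169,292 − $22,439 = $146,853.

$146,853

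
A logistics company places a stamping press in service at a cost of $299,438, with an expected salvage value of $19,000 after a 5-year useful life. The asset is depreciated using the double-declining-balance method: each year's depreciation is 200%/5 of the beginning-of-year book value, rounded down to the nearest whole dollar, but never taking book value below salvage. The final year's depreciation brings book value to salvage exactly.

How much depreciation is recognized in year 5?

Depreciable base = $299,438 − $19,000 = $280,438.
Year 1: ⌊$299,438 × 200%/5⌋ = $119,775. Book value $179,663.
Year 2: ⌊$179,663 × 200%/5⌋ = $71,865. Book value $107,798.
Year 3: ⌊$107,798 × 200%/5⌋ = $43,119. Book value $64,679.
Year 4: ⌊$64,679 × 200%/5⌋ = $25,871. Book value $38,808.
Year 5 (final): $38,808 − $19,000 = $19,808. Book value $19,000.

$19,808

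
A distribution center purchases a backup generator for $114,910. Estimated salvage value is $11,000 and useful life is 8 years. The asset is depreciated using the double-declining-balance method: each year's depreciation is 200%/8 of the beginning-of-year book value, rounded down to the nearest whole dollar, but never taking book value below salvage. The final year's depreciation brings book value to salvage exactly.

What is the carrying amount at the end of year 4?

Depreciable base = $114,910 − $11,000 = $103,910.
Year 1: ⌊$114,910 × 200%/8⌋ = $28,727. Book value $86,183.
Year 2: ⌊$86,183 × 200%/8⌋ = $21,545. Book value $64,638.
Year 3: ⌊$64,638 × 200%/8⌋ = $16,159. Book value $48,479.
Year 4: ⌊$48,479 × 200%/8⌋ = $12,119. Book value $36,360.

$36,360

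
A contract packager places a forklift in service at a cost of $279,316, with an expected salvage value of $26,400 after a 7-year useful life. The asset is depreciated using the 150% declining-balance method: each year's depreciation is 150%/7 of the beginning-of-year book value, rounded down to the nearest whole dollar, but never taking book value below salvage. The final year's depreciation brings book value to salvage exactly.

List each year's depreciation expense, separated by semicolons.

$59,853; $47,027; $36,950; $29,032; $22,811; $17,923; $39,320

Depreciable base = $279,316 − $26,400 = $252,916.
Year 1: ⌊$279,316 × 150%/7⌋ = $59,853. Book value $219,463.
Year 2: ⌊$219,463 × 150%/7⌋ = $47,027. Book value $172,436.
Year 3: ⌊$172,436 × 150%/7⌋ = $36,950. Book value $135,486.
Year 4: ⌊$135,486 × 150%/7⌋ = $29,032. Book value $106,454.
Year 5: ⌊$106,454 × 150%/7⌋ = $22,811. Book value $83,643.
Year 6: ⌊$83,643 × 150%/7⌋ = $17,923. Book value $65,720.
Year 7 (final): $65,720 − $26,400 = $39,320. Book value $26,400.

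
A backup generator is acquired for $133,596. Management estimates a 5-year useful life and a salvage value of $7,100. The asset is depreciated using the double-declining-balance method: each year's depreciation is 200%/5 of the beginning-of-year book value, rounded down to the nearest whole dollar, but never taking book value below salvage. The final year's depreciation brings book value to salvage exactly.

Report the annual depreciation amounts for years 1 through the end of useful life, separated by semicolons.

$53,438; $32,063; $19,238; $11,542; $10,215

Depreciable base = $133,596 − $7,100 = $126,496.
Year 1: ⌊$133,596 × 200%/5⌋ = $53,438. Book value $80,158.
Year 2: ⌊$80,158 × 200%/5⌋ = $32,063. Book value $48,095.
Year 3: ⌊$48,095 × 200%/5⌋ = $19,238. Book value $28,857.
Year 4: ⌊$28,857 × 200%/5⌋ = $11,542. Book value $17,315.
Year 5 (final): $17,315 − $7,100 = $10,215. Book value $7,100.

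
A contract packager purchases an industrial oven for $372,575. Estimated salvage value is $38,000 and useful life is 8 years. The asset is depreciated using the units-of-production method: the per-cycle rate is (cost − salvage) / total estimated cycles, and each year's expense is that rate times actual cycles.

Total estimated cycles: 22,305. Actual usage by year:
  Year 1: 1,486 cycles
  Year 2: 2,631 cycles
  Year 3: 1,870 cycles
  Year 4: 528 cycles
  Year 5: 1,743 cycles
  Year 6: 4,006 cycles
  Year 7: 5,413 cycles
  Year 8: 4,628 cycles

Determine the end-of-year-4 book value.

Depreciable base = $372,575 − $38,000 = $334,575.
Rate = $334,575 / 22,305 cycles = $15 per cycle.
Year 1: 1,486 × $15 = $22,290. Book value $350,285.
Year 2: 2,631 × $15 = $39,465. Book value $310,820.
Year 3: 1,870 × $15 = $28,050. Book value $282,770.
Year 4: 528 × $15 = $7,920. Book value $274,850.

$274,850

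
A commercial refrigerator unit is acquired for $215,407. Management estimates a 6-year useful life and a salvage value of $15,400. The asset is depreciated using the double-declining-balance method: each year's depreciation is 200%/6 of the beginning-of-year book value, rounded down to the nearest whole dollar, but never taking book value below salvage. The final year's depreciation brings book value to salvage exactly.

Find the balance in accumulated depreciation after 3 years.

$151,582

Depreciable base = $215,407 − $15,400 = $200,007.
Year 1: ⌊$215,407 × 200%/6⌋ = $71,802. Book value $143,605.
Year 2: ⌊$143,605 × 200%/6⌋ = $47,868. Book value $95,737.
Year 3: ⌊$95,737 × 200%/6⌋ = $31,912. Book value $63,825.
Accumulated through year 3 = $215,407 − $63,825 = $151,582.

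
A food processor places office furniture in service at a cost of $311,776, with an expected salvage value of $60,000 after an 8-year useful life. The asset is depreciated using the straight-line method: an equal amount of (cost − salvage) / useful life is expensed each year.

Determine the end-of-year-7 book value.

Depreciable base = $311,776 − $60,000 = $251,776.
Annual expense = $251,776 / 8 = $31,472.
End of year 1: book value $280,304.
End of year 2: book value $248,832.
End of year 3: book value $217,360.
End of year 4: book value $185,888.
End of year 5: book value $154,416.
End of year 6: book value $122,944.
End of year 7: book value $91,472.

$91,472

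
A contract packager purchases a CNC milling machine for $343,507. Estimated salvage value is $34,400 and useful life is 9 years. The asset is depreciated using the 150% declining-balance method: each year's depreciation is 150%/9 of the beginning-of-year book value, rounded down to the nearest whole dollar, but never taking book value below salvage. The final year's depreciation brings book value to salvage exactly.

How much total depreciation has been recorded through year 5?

$205,457

Depreciable base = $343,507 − $34,400 = $309,107.
Year 1: ⌊$343,507 × 150%/9⌋ = $57,251. Book value $286,256.
Year 2: ⌊$286,256 × 150%/9⌋ = $47,709. Book value $238,547.
Year 3: ⌊$238,547 × 150%/9⌋ = $39,757. Book value $198,790.
Year 4: ⌊$198,790 × 150%/9⌋ = $33,131. Book value $165,659.
Year 5: ⌊$165,659 × 150%/9⌋ = $27,609. Book value $138,050.
Accumulated through year 5 = $343,507 − $138,050 = $205,457.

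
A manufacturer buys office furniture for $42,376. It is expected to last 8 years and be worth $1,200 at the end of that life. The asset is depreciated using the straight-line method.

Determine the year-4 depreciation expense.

$5,147

Depreciable base = $42,376 − $1,200 = $41,176.
Annual expense = $41,176 / 8 = $5,147.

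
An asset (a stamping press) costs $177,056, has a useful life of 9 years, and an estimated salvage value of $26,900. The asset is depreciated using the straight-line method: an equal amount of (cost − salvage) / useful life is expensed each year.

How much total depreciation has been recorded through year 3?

Depreciable base = $177,056 − $26,900 = $150,156.
Annual expense = $150,156 / 9 = $16,684.
End of year 1: book value $160,372.
End of year 2: book value $143,688.
End of year 3: book value $127,004.
Accumulated through year 3 = $177,056 − $127,004 = $50,052.

$50,052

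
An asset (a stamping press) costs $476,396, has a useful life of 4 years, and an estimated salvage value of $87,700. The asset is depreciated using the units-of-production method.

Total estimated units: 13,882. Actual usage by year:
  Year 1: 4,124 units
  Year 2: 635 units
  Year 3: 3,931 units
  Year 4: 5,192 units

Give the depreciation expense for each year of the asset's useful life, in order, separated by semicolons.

$115,472; $17,780; $110,068; $145,376

Depreciable base = $476,396 − $87,700 = $388,696.
Rate = $388,696 / 13,882 units = $28 per unit.
Year 1: 4,124 × $28 = $115,472. Book value $360,924.
Year 2: 635 × $28 = $17,780. Book value $343,144.
Year 3: 3,931 × $28 = $110,068. Book value $233,076.
Year 4: 5,192 × $28 = $145,376. Book value $87,700.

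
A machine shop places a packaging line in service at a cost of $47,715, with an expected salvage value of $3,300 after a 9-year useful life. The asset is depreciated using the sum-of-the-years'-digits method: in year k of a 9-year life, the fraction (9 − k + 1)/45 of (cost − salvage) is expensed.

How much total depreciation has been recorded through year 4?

$29,610

Depreciable base = $47,715 − $3,300 = $44,415.
Sum of the years' digits = 9+8+7+6+5+4+3+2+1 = 45.
Year 1: $44,415 × 9/45 = $8,883. Book value $38,832.
Year 2: $44,415 × 8/45 = $7,896. Book value $30,936.
Year 3: $44,415 × 7/45 = $6,909. Book value $24,027.
Year 4: $44,415 × 6/45 = $5,922. Book value $18,105.
Accumulated through year 4 = $47,715 − $18,105 = $29,610.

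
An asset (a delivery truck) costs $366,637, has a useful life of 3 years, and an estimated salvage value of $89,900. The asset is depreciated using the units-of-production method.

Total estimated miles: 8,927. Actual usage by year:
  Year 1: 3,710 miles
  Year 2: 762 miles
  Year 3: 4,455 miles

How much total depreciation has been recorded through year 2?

$138,632

Depreciable base = $366,637 − $89,900 = $276,737.
Rate = $276,737 / 8,927 miles = $31 per mile.
Year 1: 3,710 × $31 = $115,010. Book value $251,627.
Year 2: 762 × $31 = $23,622. Book value $228,005.
Accumulated through year 2 = $366,637 − $228,005 = $138,632.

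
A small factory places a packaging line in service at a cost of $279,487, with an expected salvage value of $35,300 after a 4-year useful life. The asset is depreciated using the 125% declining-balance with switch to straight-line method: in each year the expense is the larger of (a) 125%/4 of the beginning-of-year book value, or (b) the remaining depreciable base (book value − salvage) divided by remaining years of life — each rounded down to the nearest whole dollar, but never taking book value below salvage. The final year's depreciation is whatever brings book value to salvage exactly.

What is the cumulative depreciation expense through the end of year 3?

$195,786

Depreciable base = $279,487 − $35,300 = $244,187.
Year 1: DB = ⌊$279,487 × 125%/4⌋ = $87,339; SL = ⌊$244,187/4⌋ = $61,046 → take DB $87,339. Book value $192,148.
Year 2: DB = ⌊$192,148 × 125%/4⌋ = $60,046; SL = ⌊$156,848/3⌋ = $52,282 → take DB $60,046. Book value $132,102.
Year 3: DB = ⌊$132,102 × 125%/4⌋ = $41,281; SL = ⌊$96,802/2⌋ = $48,401 → take SL $48,401. Book value $83,701.
Accumulated through year 3 = $279,487 − $83,701 = $195,786.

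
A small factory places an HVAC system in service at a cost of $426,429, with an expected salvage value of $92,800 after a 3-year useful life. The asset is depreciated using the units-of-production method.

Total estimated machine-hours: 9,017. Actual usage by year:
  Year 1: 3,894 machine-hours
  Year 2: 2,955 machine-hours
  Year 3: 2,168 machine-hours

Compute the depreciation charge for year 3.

Depreciable base = $426,429 − $92,800 = $333,629.
Rate = $333,629 / 9,017 machine-hours = $37 per machine-hour.
Year 1: 3,894 × $37 = $144,078. Book value $282,351.
Year 2: 2,955 × $37 = $109,335. Book value $173,016.
Year 3: 2,168 × $37 = $80,216. Book value $92,800.

$80,216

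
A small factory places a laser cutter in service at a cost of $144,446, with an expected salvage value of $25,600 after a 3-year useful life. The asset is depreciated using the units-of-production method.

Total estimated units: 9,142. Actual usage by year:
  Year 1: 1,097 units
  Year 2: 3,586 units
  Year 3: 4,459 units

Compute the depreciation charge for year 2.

Depreciable base = $144,446 − $25,600 = $118,846.
Rate = $118,846 / 9,142 units = $13 per unit.
Year 1: 1,097 × $13 = $14,261. Book value $130,185.
Year 2: 3,586 × $13 = $46,618. Book value $83,567.

$46,618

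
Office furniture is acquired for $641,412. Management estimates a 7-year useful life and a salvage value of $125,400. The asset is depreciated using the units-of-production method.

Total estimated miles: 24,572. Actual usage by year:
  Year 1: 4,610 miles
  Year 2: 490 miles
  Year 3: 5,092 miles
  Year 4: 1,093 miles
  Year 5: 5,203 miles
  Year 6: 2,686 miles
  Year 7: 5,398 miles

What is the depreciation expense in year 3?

$106,932

Depreciable base = $641,412 − $125,400 = $516,012.
Rate = $516,012 / 24,572 miles = $21 per mile.
Year 1: 4,610 × $21 = $96,810. Book value $544,602.
Year 2: 490 × $21 = $10,290. Book value $534,312.
Year 3: 5,092 × $21 = $106,932. Book value $427,380.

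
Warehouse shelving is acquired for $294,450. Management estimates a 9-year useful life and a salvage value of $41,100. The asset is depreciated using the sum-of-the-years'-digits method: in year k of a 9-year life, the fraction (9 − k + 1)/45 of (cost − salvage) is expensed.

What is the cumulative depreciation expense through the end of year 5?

Depreciable base = $294,450 − $41,100 = $253,350.
Sum of the years' digits = 9+8+7+6+5+4+3+2+1 = 45.
Year 1: $253,350 × 9/45 = $50,670. Book value $243,780.
Year 2: $253,350 × 8/45 = $45,040. Book value $198,740.
Year 3: $253,350 × 7/45 = $39,410. Book value $159,330.
Year 4: $253,350 × 6/45 = $33,780. Book value $125,550.
Year 5: $253,350 × 5/45 = $28,150. Book value $97,400.
Accumulated through year 5 = $294,450 − $97,400 = $197,050.

$197,050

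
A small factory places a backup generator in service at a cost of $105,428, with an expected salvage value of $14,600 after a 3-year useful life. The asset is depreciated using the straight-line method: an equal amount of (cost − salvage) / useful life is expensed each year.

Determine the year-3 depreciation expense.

$30,276

Depreciable base = $105,428 − $14,600 = $90,828.
Annual expense = $90,828 / 3 = $30,276.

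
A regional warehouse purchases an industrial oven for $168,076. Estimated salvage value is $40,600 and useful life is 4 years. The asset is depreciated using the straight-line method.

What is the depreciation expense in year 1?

$31,869

Depreciable base = $168,076 − $40,600 = $127,476.
Annual expense = $127,476 / 4 = $31,869.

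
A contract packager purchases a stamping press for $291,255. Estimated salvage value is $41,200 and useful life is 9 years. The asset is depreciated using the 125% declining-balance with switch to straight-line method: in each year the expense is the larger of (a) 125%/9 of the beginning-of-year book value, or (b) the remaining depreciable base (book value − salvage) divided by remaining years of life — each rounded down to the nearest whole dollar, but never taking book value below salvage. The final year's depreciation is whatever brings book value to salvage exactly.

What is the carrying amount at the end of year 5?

Depreciable base = $291,255 − $41,200 = $250,055.
Year 1: DB = ⌊$291,255 × 125%/9⌋ = $40,452; SL = ⌊$250,055/9⌋ = $27,783 → take DB $40,452. Book value $250,803.
Year 2: DB = ⌊$250,803 × 125%/9⌋ = $34,833; SL = ⌊$209,603/8⌋ = $26,200 → take DB $34,833. Book value $215,970.
Year 3: DB = ⌊$215,970 × 125%/9⌋ = $29,995; SL = ⌊$174,770/7⌋ = $24,967 → take DB $29,995. Book value $185,975.
Year 4: DB = ⌊$185,975 × 125%/9⌋ = $25,829; SL = ⌊$144,775/6⌋ = $24,129 → take DB $25,829. Book value $160,146.
Year 5: DB = ⌊$160,146 × 125%/9⌋ = $22,242; SL = ⌊$118,946/5⌋ = $23,789 → take SL $23,789. Book value $136,357.

$136,357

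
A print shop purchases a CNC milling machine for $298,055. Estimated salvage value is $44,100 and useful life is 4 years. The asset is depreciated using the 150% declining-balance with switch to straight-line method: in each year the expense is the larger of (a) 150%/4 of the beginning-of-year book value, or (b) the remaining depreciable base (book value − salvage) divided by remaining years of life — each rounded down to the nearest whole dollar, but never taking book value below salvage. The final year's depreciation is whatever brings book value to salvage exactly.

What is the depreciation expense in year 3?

Depreciable base = $298,055 − $44,100 = $253,955.
Year 1: DB = ⌊$298,055 × 150%/4⌋ = $111,770; SL = ⌊$253,955/4⌋ = $63,488 → take DB $111,770. Book value $186,285.
Year 2: DB = ⌊$186,285 × 150%/4⌋ = $69,856; SL = ⌊$142,185/3⌋ = $47,395 → take DB $69,856. Book value $116,429.
Year 3: DB = ⌊$116,429 × 150%/4⌋ = $43,660; SL = ⌊$72,329/2⌋ = $36,164 → take DB $43,660. Book value $72,769.

$43,660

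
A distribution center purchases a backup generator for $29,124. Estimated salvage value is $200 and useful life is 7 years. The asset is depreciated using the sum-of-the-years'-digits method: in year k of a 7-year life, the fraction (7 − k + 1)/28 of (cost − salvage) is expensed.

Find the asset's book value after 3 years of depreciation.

Depreciable base = $29,124 − $200 = $28,924.
Sum of the years' digits = 7+6+5+4+3+2+1 = 28.
Year 1: $28,924 × 7/28 = $7,231. Book value $21,893.
Year 2: $28,924 × 6/28 = $6,198. Book value $15,695.
Year 3: $28,924 × 5/28 = $5,165. Book value $10,530.

$10,530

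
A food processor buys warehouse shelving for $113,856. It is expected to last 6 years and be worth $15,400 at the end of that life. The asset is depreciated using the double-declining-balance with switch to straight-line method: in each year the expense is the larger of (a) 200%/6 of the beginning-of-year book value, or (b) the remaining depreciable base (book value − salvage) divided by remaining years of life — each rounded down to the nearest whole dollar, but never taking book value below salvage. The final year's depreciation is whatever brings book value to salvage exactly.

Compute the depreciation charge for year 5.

Depreciable base = $113,856 − $15,400 = $98,456.
Year 1: DB = ⌊$113,856 × 200%/6⌋ = $37,952; SL = ⌊$98,456/6⌋ = $16,409 → take DB $37,952. Book value $75,904.
Year 2: DB = ⌊$75,904 × 200%/6⌋ = $25,301; SL = ⌊$60,504/5⌋ = $12,100 → take DB $25,301. Book value $50,603.
Year 3: DB = ⌊$50,603 × 200%/6⌋ = $16,867; SL = ⌊$35,203/4⌋ = $8,800 → take DB $16,867. Book value $33,736.
Year 4: DB = ⌊$33,736 × 200%/6⌋ = $11,245; SL = ⌊$18,336/3⌋ = $6,112 → take DB $11,245. Book value $22,491.
Year 5: DB = ⌊$22,491 × 200%/6⌋ = $7,497; SL = ⌊$7,091/2⌋ = $3,545 → take DB $7,497, capped at $7,091. Book value $15,400.

$7,091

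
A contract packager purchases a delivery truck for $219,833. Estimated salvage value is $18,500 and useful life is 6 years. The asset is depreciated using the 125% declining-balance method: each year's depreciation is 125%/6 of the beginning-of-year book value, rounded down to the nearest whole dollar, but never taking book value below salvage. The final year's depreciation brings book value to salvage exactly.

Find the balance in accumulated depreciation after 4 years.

$133,481

Depreciable base = $219,833 − $18,500 = $201,333.
Year 1: ⌊$219,833 × 125%/6⌋ = $45,798. Book value $174,035.
Year 2: ⌊$174,035 × 125%/6⌋ = $36,257. Book value $137,778.
Year 3: ⌊$137,778 × 125%/6⌋ = $28,703. Book value $109,075.
Year 4: ⌊$109,075 × 125%/6⌋ = $22,723. Book value $86,352.
Accumulated through year 4 = $219,833 − $86,352 = $133,481.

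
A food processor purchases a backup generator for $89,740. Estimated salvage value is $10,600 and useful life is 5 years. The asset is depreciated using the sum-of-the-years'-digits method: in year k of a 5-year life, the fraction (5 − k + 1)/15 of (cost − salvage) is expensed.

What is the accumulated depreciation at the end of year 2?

Depreciable base = $89,740 − $10,600 = $79,140.
Sum of the years' digits = 5+4+3+2+1 = 15.
Year 1: $79,140 × 5/15 = $26,380. Book value $63,360.
Year 2: $79,140 × 4/15 = $21,104. Book value $42,256.
Accumulated through year 2 = $89,740 − $42,256 = $47,484.

$47,484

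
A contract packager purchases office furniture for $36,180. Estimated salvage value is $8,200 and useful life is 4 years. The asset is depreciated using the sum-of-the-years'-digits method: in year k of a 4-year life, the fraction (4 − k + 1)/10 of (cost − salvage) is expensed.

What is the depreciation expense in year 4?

$2,798

Depreciable base = $36,180 − $8,200 = $27,980.
Sum of the years' digits = 4+3+2+1 = 10.
Year 1: $27,980 × 4/10 = $11,192. Book value $24,988.
Year 2: $27,980 × 3/10 = $8,394. Book value $16,594.
Year 3: $27,980 × 2/10 = $5,596. Book value $10,998.
Year 4: $27,980 × 1/10 = $2,798. Book value $8,200.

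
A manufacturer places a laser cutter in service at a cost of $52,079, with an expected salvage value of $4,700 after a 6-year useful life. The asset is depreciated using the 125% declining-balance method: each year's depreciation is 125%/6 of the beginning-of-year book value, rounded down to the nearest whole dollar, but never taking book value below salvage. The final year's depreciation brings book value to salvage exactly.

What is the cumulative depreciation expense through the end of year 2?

$19,438

Depreciable base = $52,079 − $4,700 = $47,379.
Year 1: ⌊$52,079 × 125%/6⌋ = $10,849. Book value $41,230.
Year 2: ⌊$41,230 × 125%/6⌋ = $8,589. Book value $32,641.
Accumulated through year 2 = $52,079 − $32,641 = $19,438.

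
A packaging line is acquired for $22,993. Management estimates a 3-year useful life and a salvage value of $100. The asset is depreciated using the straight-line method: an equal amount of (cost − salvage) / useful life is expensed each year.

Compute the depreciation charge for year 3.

Depreciable base = $22,993 − $100 = $22,893.
Annual expense = $22,893 / 3 = $7,631.

$7,631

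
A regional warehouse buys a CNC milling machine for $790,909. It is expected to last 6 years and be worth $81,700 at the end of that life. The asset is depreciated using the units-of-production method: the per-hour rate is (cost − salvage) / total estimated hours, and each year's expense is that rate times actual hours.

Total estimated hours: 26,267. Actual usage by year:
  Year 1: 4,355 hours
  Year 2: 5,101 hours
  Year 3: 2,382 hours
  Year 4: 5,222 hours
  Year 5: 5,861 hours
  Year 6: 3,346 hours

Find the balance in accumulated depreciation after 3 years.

$319,626

Depreciable base = $790,909 − $81,700 = $709,209.
Rate = $709,209 / 26,267 hours = $27 per hour.
Year 1: 4,355 × $27 = $117,585. Book value $673,324.
Year 2: 5,101 × $27 = $137,727. Book value $535,597.
Year 3: 2,382 × $27 = $64,314. Book value $471,283.
Accumulated through year 3 = $790,909 − $471,283 = $319,626.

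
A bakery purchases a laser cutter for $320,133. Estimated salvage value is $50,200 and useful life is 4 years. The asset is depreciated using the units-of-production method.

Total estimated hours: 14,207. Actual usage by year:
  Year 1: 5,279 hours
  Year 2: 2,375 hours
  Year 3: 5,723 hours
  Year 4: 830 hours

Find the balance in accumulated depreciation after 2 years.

$145,426

Depreciable base = $320,133 − $50,200 = $269,933.
Rate = $269,933 / 14,207 hours = $19 per hour.
Year 1: 5,279 × $19 = $100,301. Book value $219,832.
Year 2: 2,375 × $19 = $45,125. Book value $174,707.
Accumulated through year 2 = $320,133 − $174,707 = $145,426.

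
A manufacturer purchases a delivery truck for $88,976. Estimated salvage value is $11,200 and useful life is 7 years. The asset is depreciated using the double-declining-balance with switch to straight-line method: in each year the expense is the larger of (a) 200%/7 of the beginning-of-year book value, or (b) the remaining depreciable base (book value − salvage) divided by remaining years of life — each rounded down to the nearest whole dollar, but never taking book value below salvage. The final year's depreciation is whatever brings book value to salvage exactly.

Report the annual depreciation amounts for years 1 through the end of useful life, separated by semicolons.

Depreciable base = $88,976 − $11,200 = $77,776.
Year 1: DB = ⌊$88,976 × 200%/7⌋ = $25,421; SL = ⌊$77,776/7⌋ = $11,110 → take DB $25,421. Book value $63,555.
Year 2: DB = ⌊$63,555 × 200%/7⌋ = $18,158; SL = ⌊$52,355/6⌋ = $8,725 → take DB $18,158. Book value $45,397.
Year 3: DB = ⌊$45,397 × 200%/7⌋ = $12,970; SL = ⌊$34,197/5⌋ = $6,839 → take DB $12,970. Book value $32,427.
Year 4: DB = ⌊$32,427 × 200%/7⌋ = $9,264; SL = ⌊$21,227/4⌋ = $5,306 → take DB $9,264. Book value $23,163.
Year 5: DB = ⌊$23,163 × 200%/7⌋ = $6,618; SL = ⌊$11,963/3⌋ = $3,987 → take DB $6,618. Book value $16,545.
Year 6: DB = ⌊$16,545 × 200%/7⌋ = $4,727; SL = ⌊$5,345/2⌋ = $2,672 → take DB $4,727. Book value $11,818.
Year 7 (final): $11,818 − $11,200 = $618. Book value $11,200.

$25,421; $18,158; $12,970; $9,264; $6,618; $4,727; $618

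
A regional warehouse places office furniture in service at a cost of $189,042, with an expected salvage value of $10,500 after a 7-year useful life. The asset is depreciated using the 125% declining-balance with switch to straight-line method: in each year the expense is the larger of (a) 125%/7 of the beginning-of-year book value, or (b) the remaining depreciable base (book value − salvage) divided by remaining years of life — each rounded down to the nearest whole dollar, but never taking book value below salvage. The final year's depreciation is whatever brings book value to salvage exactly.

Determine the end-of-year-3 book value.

$104,145

Depreciable base = $189,042 − $10,500 = $178,542.
Year 1: DB = ⌊$189,042 × 125%/7⌋ = $33,757; SL = ⌊$178,542/7⌋ = $25,506 → take DB $33,757. Book value $155,285.
Year 2: DB = ⌊$155,285 × 125%/7⌋ = $27,729; SL = ⌊$144,785/6⌋ = $24,130 → take DB $27,729. Book value $127,556.
Year 3: DB = ⌊$127,556 × 125%/7⌋ = $22,777; SL = ⌊$117,056/5⌋ = $23,411 → take SL $23,411. Book value $104,145.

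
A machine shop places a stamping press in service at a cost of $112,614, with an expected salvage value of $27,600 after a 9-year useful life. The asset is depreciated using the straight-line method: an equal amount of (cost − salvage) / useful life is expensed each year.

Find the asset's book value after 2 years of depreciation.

Depreciable base = $112,614 − $27,600 = $85,014.
Annual expense = $85,014 / 9 = $9,446.
End of year 1: book value $103,168.
End of year 2: book value $93,722.

$93,722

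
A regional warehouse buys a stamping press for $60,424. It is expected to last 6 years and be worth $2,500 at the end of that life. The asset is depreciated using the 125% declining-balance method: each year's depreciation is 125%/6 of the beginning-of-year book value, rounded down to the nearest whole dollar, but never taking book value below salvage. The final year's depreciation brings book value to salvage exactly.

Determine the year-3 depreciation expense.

$7,889

Depreciable base = $60,424 − $2,500 = $57,924.
Year 1: ⌊$60,424 × 125%/6⌋ = $12,588. Book value $47,836.
Year 2: ⌊$47,836 × 125%/6⌋ = $9,965. Book value $37,871.
Year 3: ⌊$37,871 × 125%/6⌋ = $7,889. Book value $29,982.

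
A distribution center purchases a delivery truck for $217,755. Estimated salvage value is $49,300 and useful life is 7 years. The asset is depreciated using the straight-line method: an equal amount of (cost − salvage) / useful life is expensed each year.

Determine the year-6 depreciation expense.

$24,065

Depreciable base = $217,755 − $49,300 = $168,455.
Annual expense = $168,455 / 7 = $24,065.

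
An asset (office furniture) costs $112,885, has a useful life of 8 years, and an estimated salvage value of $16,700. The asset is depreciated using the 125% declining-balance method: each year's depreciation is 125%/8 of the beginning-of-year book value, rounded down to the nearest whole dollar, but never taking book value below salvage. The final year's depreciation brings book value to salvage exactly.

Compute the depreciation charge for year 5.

Depreciable base = $112,885 − $16,700 = $96,185.
Year 1: ⌊$112,885 × 125%/8⌋ = $17,638. Book value $95,247.
Year 2: ⌊$95,247 × 125%/8⌋ = $14,882. Book value $80,365.
Year 3: ⌊$80,365 × 125%/8⌋ = $12,557. Book value $67,808.
Year 4: ⌊$67,808 × 125%/8⌋ = $10,595. Book value $57,213.
Year 5: ⌊$57,213 × 125%/8⌋ = $8,939. Book value $48,274.

$8,939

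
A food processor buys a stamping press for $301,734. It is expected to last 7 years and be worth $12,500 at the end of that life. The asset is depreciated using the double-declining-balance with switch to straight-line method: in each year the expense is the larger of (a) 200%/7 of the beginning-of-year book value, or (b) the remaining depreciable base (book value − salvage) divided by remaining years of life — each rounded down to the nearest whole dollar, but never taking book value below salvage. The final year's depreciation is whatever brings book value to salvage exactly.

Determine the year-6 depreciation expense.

$21,802

Depreciable base = $301,734 − $12,500 = $289,234.
Year 1: DB = ⌊$301,734 × 200%/7⌋ = $86,209; SL = ⌊$289,234/7⌋ = $41,319 → take DB $86,209. Book value $215,525.
Year 2: DB = ⌊$215,525 × 200%/7⌋ = $61,578; SL = ⌊$203,025/6⌋ = $33,837 → take DB $61,578. Book value $153,947.
Year 3: DB = ⌊$153,947 × 200%/7⌋ = $43,984; SL = ⌊$141,447/5⌋ = $28,289 → take DB $43,984. Book value $109,963.
Year 4: DB = ⌊$109,963 × 200%/7⌋ = $31,418; SL = ⌊$97,463/4⌋ = $24,365 → take DB $31,418. Book value $78,545.
Year 5: DB = ⌊$78,545 × 200%/7⌋ = $22,441; SL = ⌊$66,045/3⌋ = $22,015 → take DB $22,441. Book value $56,104.
Year 6: DB = ⌊$56,104 × 200%/7⌋ = $16,029; SL = ⌊$43,604/2⌋ = $21,802 → take SL $21,802. Book value $34,302.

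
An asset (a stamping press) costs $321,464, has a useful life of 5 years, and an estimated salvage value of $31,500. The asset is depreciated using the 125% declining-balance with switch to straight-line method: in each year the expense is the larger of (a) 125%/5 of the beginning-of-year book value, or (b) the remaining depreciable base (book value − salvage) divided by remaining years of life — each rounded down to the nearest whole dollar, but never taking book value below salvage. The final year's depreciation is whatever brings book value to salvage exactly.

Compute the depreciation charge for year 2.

Depreciable base = $321,464 − $31,500 = $289,964.
Year 1: DB = ⌊$321,464 × 125%/5⌋ = $80,366; SL = ⌊$289,964/5⌋ = $57,992 → take DB $80,366. Book value $241,098.
Year 2: DB = ⌊$241,098 × 125%/5⌋ = $60,274; SL = ⌊$209,598/4⌋ = $52,399 → take DB $60,274. Book value $180,824.

$60,274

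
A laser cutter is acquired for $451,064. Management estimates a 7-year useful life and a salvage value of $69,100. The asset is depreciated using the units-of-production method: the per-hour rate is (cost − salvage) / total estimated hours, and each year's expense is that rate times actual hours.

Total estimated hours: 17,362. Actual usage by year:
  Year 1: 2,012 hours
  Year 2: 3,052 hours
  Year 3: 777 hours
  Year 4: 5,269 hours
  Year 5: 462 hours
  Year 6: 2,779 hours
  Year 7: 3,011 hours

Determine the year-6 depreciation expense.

$61,138

Depreciable base = $451,064 − $69,100 = $381,964.
Rate = $381,964 / 17,362 hours = $22 per hour.
Year 1: 2,012 × $22 = $44,264. Book value $406,800.
Year 2: 3,052 × $22 = $67,144. Book value $339,656.
Year 3: 777 × $22 = $17,094. Book value $322,562.
Year 4: 5,269 × $22 = $115,918. Book value $206,644.
Year 5: 462 × $22 = $10,164. Book value $196,480.
Year 6: 2,779 × $22 = $61,138. Book value $135,342.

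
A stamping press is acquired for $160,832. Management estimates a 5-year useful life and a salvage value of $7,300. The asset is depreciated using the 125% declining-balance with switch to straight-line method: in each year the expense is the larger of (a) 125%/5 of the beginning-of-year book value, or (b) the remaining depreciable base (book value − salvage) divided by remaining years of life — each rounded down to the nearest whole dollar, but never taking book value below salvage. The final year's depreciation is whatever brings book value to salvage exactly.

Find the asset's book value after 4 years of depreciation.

$35,023

Depreciable base = $160,832 − $7,300 = $153,532.
Year 1: DB = ⌊$160,832 × 125%/5⌋ = $40,208; SL = ⌊$153,532/5⌋ = $30,706 → take DB $40,208. Book value $120,624.
Year 2: DB = ⌊$120,624 × 125%/5⌋ = $30,156; SL = ⌊$113,324/4⌋ = $28,331 → take DB $30,156. Book value $90,468.
Year 3: DB = ⌊$90,468 × 125%/5⌋ = $22,617; SL = ⌊$83,168/3⌋ = $27,722 → take SL $27,722. Book value $62,746.
Year 4: DB = ⌊$62,746 × 125%/5⌋ = $15,686; SL = ⌊$55,446/2⌋ = $27,723 → take SL $27,723. Book value $35,023.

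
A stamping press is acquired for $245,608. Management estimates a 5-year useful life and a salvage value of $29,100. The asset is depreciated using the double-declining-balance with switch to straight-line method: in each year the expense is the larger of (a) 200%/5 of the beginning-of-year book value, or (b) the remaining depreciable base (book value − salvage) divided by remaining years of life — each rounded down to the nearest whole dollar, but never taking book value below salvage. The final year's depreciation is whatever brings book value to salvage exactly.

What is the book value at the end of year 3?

$53,052

Depreciable base = $245,608 − $29,100 = $216,508.
Year 1: DB = ⌊$245,608 × 200%/5⌋ = $98,243; SL = ⌊$216,508/5⌋ = $43,301 → take DB $98,243. Book value $147,365.
Year 2: DB = ⌊$147,365 × 200%/5⌋ = $58,946; SL = ⌊$118,265/4⌋ = $29,566 → take DB $58,946. Book value $88,419.
Year 3: DB = ⌊$88,419 × 200%/5⌋ = $35,367; SL = ⌊$59,319/3⌋ = $19,773 → take DB $35,367. Book value $53,052.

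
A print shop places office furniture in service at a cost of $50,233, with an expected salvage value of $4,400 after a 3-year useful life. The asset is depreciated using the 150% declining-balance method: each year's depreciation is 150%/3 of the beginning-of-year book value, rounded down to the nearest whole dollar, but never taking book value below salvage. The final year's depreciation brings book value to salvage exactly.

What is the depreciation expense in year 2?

$12,558

Depreciable base = $50,233 − $4,400 = $45,833.
Year 1: ⌊$50,233 × 150%/3⌋ = $25,116. Book value $25,117.
Year 2: ⌊$25,117 × 150%/3⌋ = $12,558. Book value $12,559.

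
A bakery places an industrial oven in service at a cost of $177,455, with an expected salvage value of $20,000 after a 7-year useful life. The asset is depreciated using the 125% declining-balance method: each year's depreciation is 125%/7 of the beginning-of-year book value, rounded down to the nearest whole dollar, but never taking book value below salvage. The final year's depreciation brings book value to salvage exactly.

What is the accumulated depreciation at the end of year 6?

Depreciable base = $177,455 − $20,000 = $157,455.
Year 1: ⌊$177,455 × 125%/7⌋ = $31,688. Book value $145,767.
Year 2: ⌊$145,767 × 125%/7⌋ = $26,029. Book value $119,738.
Year 3: ⌊$119,738 × 125%/7⌋ = $21,381. Book value $98,357.
Year 4: ⌊$98,357 × 125%/7⌋ = $17,563. Book value $80,794.
Year 5: ⌊$80,794 × 125%/7⌋ = $14,427. Book value $66,367.
Year 6: ⌊$66,367 × 125%/7⌋ = $11,851. Book value $54,516.
Accumulated through year 6 = $177,455 − $54,516 = $122,939.

$122,939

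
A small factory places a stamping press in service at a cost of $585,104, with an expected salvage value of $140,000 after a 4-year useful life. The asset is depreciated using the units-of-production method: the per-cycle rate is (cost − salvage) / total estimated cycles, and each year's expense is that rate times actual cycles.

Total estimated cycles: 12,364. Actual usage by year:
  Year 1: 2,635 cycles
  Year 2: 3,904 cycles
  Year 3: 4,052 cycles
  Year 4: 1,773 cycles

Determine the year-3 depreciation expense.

$145,872

Depreciable base = $585,104 − $140,000 = $445,104.
Rate = $445,104 / 12,364 cycles = $36 per cycle.
Year 1: 2,635 × $36 = $94,860. Book value $490,244.
Year 2: 3,904 × $36 = $140,544. Book value $349,700.
Year 3: 4,052 × $36 = $145,872. Book value $203,828.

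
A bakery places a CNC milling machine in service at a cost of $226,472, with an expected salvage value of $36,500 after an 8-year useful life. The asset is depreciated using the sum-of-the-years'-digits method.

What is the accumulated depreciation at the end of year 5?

Depreciable base = $226,472 − $36,500 = $189,972.
Sum of the years' digits = 8+7+6+5+4+3+2+1 = 36.
Year 1: $189,972 × 8/36 = $42,216. Book value $184,256.
Year 2: $189,972 × 7/36 = $36,939. Book value $147,317.
Year 3: $189,972 × 6/36 = $31,662. Book value $115,655.
Year 4: $189,972 × 5/36 = $26,385. Book value $89,270.
Year 5: $189,972 × 4/36 = $21,108. Book value $68,162.
Accumulated through year 5 = $226,472 − $68,162 = $158,310.

$158,310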